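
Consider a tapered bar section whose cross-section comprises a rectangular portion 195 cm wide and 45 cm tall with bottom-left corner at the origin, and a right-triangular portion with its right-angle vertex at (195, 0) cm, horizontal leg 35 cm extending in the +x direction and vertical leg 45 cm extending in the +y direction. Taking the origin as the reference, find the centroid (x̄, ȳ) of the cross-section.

x̄ = 106.49 cm, ȳ = 21.88 cm

Part | A | x̄ᵢ | ȳᵢ | A·x̄ᵢ | A·ȳᵢ
rectangular portion | 8775.00 | 97.50 | 22.50 | 855562.50 | 197437.50
triangular portion | 787.50 | 206.67 | 15.00 | 162750.00 | 11812.50
Σ | 9562.50 |  |  | 1018312.50 | 209250.00
x̄ = 1018312.50 / 9562.50 = 106.49 cm
ȳ = 209250.00 / 9562.50 = 21.88 cm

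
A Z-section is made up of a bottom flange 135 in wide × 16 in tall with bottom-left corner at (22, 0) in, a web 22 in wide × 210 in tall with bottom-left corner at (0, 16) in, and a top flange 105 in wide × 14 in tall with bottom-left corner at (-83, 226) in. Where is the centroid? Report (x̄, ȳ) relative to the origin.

Part | A | x̄ᵢ | ȳᵢ | A·x̄ᵢ | A·ȳᵢ
bottom flange | 2160.00 | 89.50 | 8.00 | 193320.00 | 17280.00
web | 4620.00 | 11.00 | 121.00 | 50820.00 | 559020.00
top flange | 1470.00 | -30.50 | 233.00 | -44835.00 | 342510.00
Σ | 8250.00 |  |  | 199305.00 | 918810.00
x̄ = 199305.00 / 8250.00 = 24.16 in
ȳ = 918810.00 / 8250.00 = 111.37 in

x̄ = 24.16 in, ȳ = 111.37 in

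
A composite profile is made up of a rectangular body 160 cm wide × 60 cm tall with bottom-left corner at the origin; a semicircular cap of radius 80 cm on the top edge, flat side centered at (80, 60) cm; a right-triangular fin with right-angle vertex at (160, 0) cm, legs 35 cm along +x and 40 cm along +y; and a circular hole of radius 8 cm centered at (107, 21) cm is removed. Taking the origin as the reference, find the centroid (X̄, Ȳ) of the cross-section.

X̄ = 82.91 cm, Ȳ = 61.41 cm

rectangular body: A = 160 × 60 = 9600.00, centroid at (80.00, 30.00).
semicircular top: A = ½π·80² = 10053.10, centroid at (80.00, 93.95).
triangular fin: A = ½·35·40 = 700.00, centroid at (171.67, 13.33).
hole: A = −π·8² = -201.06, centroid at (107.00, 21.00).
ΣA = 20152.03 cm²
ΣAX̄ = (9600.00)(80.00) + (10053.10)(80.00) + (700.00)(171.67) + (-201.06)(107.00) = 1670900.76 cm³
ΣAȲ = (9600.00)(30.00) + (10053.10)(93.95) + (700.00)(13.33) + (-201.06)(21.00) = 1237630.16 cm³
X̄ = 1670900.76 / 20152.03 = 82.91 cm
Ȳ = 1237630.16 / 20152.03 = 61.41 cm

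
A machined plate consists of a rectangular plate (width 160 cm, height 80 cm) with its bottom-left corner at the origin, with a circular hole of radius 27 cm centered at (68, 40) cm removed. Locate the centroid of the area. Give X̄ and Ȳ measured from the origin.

X̄ = 82.61 cm, Ȳ = 40.00 cm

plate: A = 160 × 80 = 12800.00, centroid at (80.00, 40.00).
hole: A = −π·27² = -2290.22, centroid at (68.00, 40.00).
ΣA = 10509.78 cm², ΣAX̄ = 868264.97 cm³, ΣAȲ = 420391.16 cm³.
X̄ = 868264.97/10509.78 = 82.61 cm; Ȳ = 420391.16/10509.78 = 40.00 cm.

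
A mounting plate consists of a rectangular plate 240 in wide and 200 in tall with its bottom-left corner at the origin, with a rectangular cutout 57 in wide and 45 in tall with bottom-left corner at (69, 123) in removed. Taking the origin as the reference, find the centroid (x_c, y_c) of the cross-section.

plate: A = 240 × 200 = 48000.00, centroid at (120.00, 100.00).
hole: A = −(57 × 45) = -2565.00, centroid at (97.50, 145.50).
ΣA = 45435.00 in², ΣAx_c = 5509912.50 in³, ΣAy_c = 4426792.50 in³.
x_c = 5509912.50/45435.00 = 121.27 in; y_c = 4426792.50/45435.00 = 97.43 in.

x_c = 121.27 in, y_c = 97.43 in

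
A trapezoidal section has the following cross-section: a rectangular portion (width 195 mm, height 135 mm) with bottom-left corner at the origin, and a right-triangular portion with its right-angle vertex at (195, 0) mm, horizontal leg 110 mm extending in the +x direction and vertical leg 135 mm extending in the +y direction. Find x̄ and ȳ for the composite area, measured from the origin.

x̄ = 127.02 mm, ȳ = 62.55 mm

rectangular portion: A = 195 × 135 = 26325.00, centroid at (97.50, 67.50).
triangular portion: A = ½·110·135 = 7425.00, centroid at (231.67, 45.00).
ΣA = 33750.00 mm²
ΣAx̄ = (26325.00)(97.50) + (7425.00)(231.67) = 4286812.50 mm³
ΣAȳ = (26325.00)(67.50) + (7425.00)(45.00) = 2111062.50 mm³
x̄ = 4286812.50 / 33750.00 = 127.02 mm
ȳ = 2111062.50 / 33750.00 = 62.55 mm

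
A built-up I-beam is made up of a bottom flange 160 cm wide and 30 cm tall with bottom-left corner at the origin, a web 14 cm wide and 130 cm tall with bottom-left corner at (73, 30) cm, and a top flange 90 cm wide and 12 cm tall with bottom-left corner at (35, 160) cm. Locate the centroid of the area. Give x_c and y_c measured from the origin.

Part | A | x̄ᵢ | ȳᵢ | A·x̄ᵢ | A·ȳᵢ
bottom flange | 4800.00 | 80.00 | 15.00 | 384000.00 | 72000.00
web | 1820.00 | 80.00 | 95.00 | 145600.00 | 172900.00
top flange | 1080.00 | 80.00 | 166.00 | 86400.00 | 179280.00
Σ | 7700.00 |  |  | 616000.00 | 424180.00
x_c = 616000.00 / 7700.00 = 80.00 cm
y_c = 424180.00 / 7700.00 = 55.09 cm

x_c = 80.00 cm, y_c = 55.09 cm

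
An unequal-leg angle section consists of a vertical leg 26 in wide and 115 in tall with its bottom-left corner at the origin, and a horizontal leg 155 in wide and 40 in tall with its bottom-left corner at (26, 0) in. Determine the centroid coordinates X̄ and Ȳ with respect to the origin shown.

X̄ = 74.06 in, Ȳ = 32.20 in

vertical leg: A = 26 × 115 = 2990.00, centroid at (13.00, 57.50).
horizontal leg: A = 155 × 40 = 6200.00, centroid at (103.50, 20.00).
ΣA = 9190.00 in²
ΣAX̄ = (2990.00)(13.00) + (6200.00)(103.50) = 680570.00 in³
ΣAȲ = (2990.00)(57.50) + (6200.00)(20.00) = 295925.00 in³
X̄ = 680570.00 / 9190.00 = 74.06 in
Ȳ = 295925.00 / 9190.00 = 32.20 in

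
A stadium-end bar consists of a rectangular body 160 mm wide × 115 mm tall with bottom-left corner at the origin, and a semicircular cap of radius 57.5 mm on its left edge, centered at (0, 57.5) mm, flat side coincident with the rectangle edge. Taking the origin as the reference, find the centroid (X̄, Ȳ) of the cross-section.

rectangular body: A = 160 × 115 = 18400.00, centroid at (80.00, 57.50).
semicircular end: A = ½π·57.5² = 5193.45, centroid at (-24.40, 57.50).
ΣA = 23593.45 mm², ΣAX̄ = 1345260.42 mm³, ΣAȲ = 1356623.11 mm³.
X̄ = 1345260.42/23593.45 = 57.02 mm; Ȳ = 1356623.11/23593.45 = 57.50 mm.

X̄ = 57.02 mm, Ȳ = 57.50 mm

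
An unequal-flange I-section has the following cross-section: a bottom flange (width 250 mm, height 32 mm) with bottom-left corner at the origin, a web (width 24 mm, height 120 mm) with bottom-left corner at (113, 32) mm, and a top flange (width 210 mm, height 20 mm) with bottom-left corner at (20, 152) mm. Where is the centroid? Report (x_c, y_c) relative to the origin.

x_c = 125.00 mm, y_c = 71.18 mm

Part | A | x̄ᵢ | ȳᵢ | A·x̄ᵢ | A·ȳᵢ
bottom flange | 8000.00 | 125.00 | 16.00 | 1000000.00 | 128000.00
web | 2880.00 | 125.00 | 92.00 | 360000.00 | 264960.00
top flange | 4200.00 | 125.00 | 162.00 | 525000.00 | 680400.00
Σ | 15080.00 |  |  | 1885000.00 | 1073360.00
x_c = 1885000.00 / 15080.00 = 125.00 mm
y_c = 1073360.00 / 15080.00 = 71.18 mm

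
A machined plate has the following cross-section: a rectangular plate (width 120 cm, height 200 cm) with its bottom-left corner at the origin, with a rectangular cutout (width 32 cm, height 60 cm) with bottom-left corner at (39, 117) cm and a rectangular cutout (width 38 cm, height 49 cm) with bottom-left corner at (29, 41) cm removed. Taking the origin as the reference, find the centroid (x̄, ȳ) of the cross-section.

plate: A = 120 × 200 = 24000.00, centroid at (60.00, 100.00).
hole 1: A = −(32 × 60) = -1920.00, centroid at (55.00, 147.00).
hole 2: A = −(38 × 49) = -1862.00, centroid at (48.00, 65.50).
ΣA = 20218.00 cm²
ΣAx̄ = (24000.00)(60.00) + (-1920.00)(55.00) + (-1862.00)(48.00) = 1245024.00 cm³
ΣAȳ = (24000.00)(100.00) + (-1920.00)(147.00) + (-1862.00)(65.50) = 1995799.00 cm³
x̄ = 1245024.00 / 20218.00 = 61.58 cm
ȳ = 1995799.00 / 20218.00 = 98.71 cm

x̄ = 61.58 cm, ȳ = 98.71 cm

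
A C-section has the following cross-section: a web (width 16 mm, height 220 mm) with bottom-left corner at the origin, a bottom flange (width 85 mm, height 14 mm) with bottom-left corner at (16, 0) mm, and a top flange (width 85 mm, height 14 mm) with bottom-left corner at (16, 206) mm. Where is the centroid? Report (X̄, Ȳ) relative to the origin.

X̄ = 28.37 mm, Ȳ = 110.00 mm

web: A = 16 × 220 = 3520.00, centroid at (8.00, 110.00).
bottom flange: A = 85 × 14 = 1190.00, centroid at (58.50, 7.00).
top flange: A = 85 × 14 = 1190.00, centroid at (58.50, 213.00).
ΣA = 5900.00 mm², ΣAX̄ = 167390.00 mm³, ΣAȲ = 649000.00 mm³.
X̄ = 167390.00/5900.00 = 28.37 mm; Ȳ = 649000.00/5900.00 = 110.00 mm.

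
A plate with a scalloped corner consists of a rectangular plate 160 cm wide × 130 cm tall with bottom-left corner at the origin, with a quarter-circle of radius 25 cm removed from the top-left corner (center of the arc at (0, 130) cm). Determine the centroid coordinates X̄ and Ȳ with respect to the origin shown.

X̄ = 81.68 cm, Ȳ = 63.69 cm

plate: A = 160 × 130 = 20800.00, centroid at (80.00, 65.00).
removed quarter-circle: A = −¼π·25² = -490.87, centroid at (10.61, 119.39).
ΣA = 20309.13 cm², ΣAX̄ = 1658791.67 cm³, ΣAȲ = 1293394.73 cm³.
X̄ = 1658791.67/20309.13 = 81.68 cm; Ȳ = 1293394.73/20309.13 = 63.69 cm.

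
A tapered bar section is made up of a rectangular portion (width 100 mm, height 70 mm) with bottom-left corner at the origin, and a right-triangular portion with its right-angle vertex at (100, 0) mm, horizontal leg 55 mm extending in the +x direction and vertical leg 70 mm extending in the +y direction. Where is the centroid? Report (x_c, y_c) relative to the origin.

x_c = 64.74 mm, y_c = 32.48 mm

rectangular portion: A = 100 × 70 = 7000.00, centroid at (50.00, 35.00).
triangular portion: A = ½·55·70 = 1925.00, centroid at (118.33, 23.33).
ΣA = 8925.00 mm²
ΣAx_c = (7000.00)(50.00) + (1925.00)(118.33) = 577791.67 mm³
ΣAy_c = (7000.00)(35.00) + (1925.00)(23.33) = 289916.67 mm³
x_c = 577791.67 / 8925.00 = 64.74 mm
y_c = 289916.67 / 8925.00 = 32.48 mm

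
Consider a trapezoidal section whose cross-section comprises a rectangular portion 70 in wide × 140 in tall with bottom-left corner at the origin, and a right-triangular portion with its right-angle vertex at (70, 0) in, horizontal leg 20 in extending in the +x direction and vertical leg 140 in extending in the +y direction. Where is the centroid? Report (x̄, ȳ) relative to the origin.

x̄ = 40.21 in, ȳ = 67.08 in

rectangular portion: A = 70 × 140 = 9800.00, centroid at (35.00, 70.00).
triangular portion: A = ½·20·140 = 1400.00, centroid at (76.67, 46.67).
ΣA = 11200.00 in², ΣAx̄ = 450333.33 in³, ΣAȳ = 751333.33 in³.
x̄ = 450333.33/11200.00 = 40.21 in; ȳ = 751333.33/11200.00 = 67.08 in.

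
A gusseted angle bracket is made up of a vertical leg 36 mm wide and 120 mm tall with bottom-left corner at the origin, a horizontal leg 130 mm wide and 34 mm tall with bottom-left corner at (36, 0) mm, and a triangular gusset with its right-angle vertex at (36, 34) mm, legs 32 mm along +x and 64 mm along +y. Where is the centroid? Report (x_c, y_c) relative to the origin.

vertical leg: A = 36 × 120 = 4320.00, centroid at (18.00, 60.00).
horizontal leg: A = 130 × 34 = 4420.00, centroid at (101.00, 17.00).
gusset: A = ½·32·64 = 1024.00, centroid at (46.67, 55.33).
ΣA = 9764.00 mm²
ΣAx_c = (4320.00)(18.00) + (4420.00)(101.00) + (1024.00)(46.67) = 571966.67 mm³
ΣAy_c = (4320.00)(60.00) + (4420.00)(17.00) + (1024.00)(55.33) = 391001.33 mm³
x_c = 571966.67 / 9764.00 = 58.58 mm
y_c = 391001.33 / 9764.00 = 40.05 mm

x_c = 58.58 mm, y_c = 40.05 mm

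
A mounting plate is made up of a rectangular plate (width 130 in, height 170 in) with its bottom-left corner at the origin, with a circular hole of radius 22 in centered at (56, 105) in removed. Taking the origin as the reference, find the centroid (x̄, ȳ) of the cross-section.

x̄ = 65.66 in, ȳ = 83.52 in

plate: A = 130 × 170 = 22100.00, centroid at (65.00, 85.00).
hole: A = −π·22² = -1520.53, centroid at (56.00, 105.00).
ΣA = 20579.47 in², ΣAx̄ = 1351350.27 in³, ΣAȳ = 1718844.26 in³.
x̄ = 1351350.27/20579.47 = 65.66 in; ȳ = 1718844.26/20579.47 = 83.52 in.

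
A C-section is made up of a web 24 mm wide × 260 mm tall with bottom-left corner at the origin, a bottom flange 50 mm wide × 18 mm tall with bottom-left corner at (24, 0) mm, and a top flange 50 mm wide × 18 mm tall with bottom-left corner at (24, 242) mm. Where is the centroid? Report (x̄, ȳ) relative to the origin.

Part | A | x̄ᵢ | ȳᵢ | A·x̄ᵢ | A·ȳᵢ
web | 6240.00 | 12.00 | 130.00 | 74880.00 | 811200.00
bottom flange | 900.00 | 49.00 | 9.00 | 44100.00 | 8100.00
top flange | 900.00 | 49.00 | 251.00 | 44100.00 | 225900.00
Σ | 8040.00 |  |  | 163080.00 | 1045200.00
x̄ = 163080.00 / 8040.00 = 20.28 mm
ȳ = 1045200.00 / 8040.00 = 130.00 mm

x̄ = 20.28 mm, ȳ = 130.00 mm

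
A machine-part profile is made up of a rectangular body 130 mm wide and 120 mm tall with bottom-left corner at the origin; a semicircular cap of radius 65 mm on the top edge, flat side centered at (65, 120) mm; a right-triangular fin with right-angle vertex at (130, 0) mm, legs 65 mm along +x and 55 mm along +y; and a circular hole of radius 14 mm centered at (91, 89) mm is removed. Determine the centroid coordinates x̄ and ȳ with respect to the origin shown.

rectangular body: A = 130 × 120 = 15600.00, centroid at (65.00, 60.00).
semicircular top: A = ½π·65² = 6636.61, centroid at (65.00, 147.59).
triangular fin: A = ½·65·55 = 1787.50, centroid at (151.67, 18.33).
hole: A = −π·14² = -615.75, centroid at (91.00, 89.00).
ΣA = 23408.36 mm²
ΣAx̄ = (15600.00)(65.00) + (6636.61)(65.00) + (1787.50)(151.67) + (-615.75)(91.00) = 1660450.66 mm³
ΣAȳ = (15600.00)(60.00) + (6636.61)(147.59) + (1787.50)(18.33) + (-615.75)(89.00) = 1893445.96 mm³
x̄ = 1660450.66 / 23408.36 = 70.93 mm
ȳ = 1893445.96 / 23408.36 = 80.89 mm

x̄ = 70.93 mm, ȳ = 80.89 mm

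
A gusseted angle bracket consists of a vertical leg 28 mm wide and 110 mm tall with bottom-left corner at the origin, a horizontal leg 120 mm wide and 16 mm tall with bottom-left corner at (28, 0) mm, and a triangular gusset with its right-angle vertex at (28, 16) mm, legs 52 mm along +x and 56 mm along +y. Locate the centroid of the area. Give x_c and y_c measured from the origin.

vertical leg: A = 28 × 110 = 3080.00, centroid at (14.00, 55.00).
horizontal leg: A = 120 × 16 = 1920.00, centroid at (88.00, 8.00).
gusset: A = ½·52·56 = 1456.00, centroid at (45.33, 34.67).
ΣA = 6456.00 mm², ΣAx_c = 278085.33 mm³, ΣAy_c = 235234.67 mm³.
x_c = 278085.33/6456.00 = 43.07 mm; y_c = 235234.67/6456.00 = 36.44 mm.

x_c = 43.07 mm, y_c = 36.44 mm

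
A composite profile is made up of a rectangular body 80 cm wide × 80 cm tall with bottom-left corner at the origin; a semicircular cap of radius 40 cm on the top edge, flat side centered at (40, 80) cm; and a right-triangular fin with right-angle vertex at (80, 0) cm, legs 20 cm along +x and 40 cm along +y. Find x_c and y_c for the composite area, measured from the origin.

x_c = 42.00 cm, y_c = 54.23 cm

rectangular body: A = 80 × 80 = 6400.00, centroid at (40.00, 40.00).
semicircular top: A = ½π·40² = 2513.27, centroid at (40.00, 96.98).
triangular fin: A = ½·20·40 = 400.00, centroid at (86.67, 13.33).
ΣA = 9313.27 cm², ΣAx_c = 391197.63 cm³, ΣAy_c = 505061.93 cm³.
x_c = 391197.63/9313.27 = 42.00 cm; y_c = 505061.93/9313.27 = 54.23 cm.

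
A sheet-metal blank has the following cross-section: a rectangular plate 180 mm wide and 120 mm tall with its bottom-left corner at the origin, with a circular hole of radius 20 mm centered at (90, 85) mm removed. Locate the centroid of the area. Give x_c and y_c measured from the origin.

x_c = 90.00 mm, y_c = 58.46 mm

Part | A | x̄ᵢ | ȳᵢ | A·x̄ᵢ | A·ȳᵢ
plate | 21600.00 | 90.00 | 60.00 | 1944000.00 | 1296000.00
hole | -1256.64 | 90.00 | 85.00 | -113097.34 | -106814.15
Σ | 20343.36 |  |  | 1830902.66 | 1189185.85
x_c = 1830902.66 / 20343.36 = 90.00 mm
y_c = 1189185.85 / 20343.36 = 58.46 mm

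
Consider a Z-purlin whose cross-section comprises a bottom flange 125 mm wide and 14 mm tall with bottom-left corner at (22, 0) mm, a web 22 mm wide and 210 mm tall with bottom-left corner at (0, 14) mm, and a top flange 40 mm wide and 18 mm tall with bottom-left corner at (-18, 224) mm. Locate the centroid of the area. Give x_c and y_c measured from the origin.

x_c = 28.23 mm, y_c = 102.93 mm

bottom flange: A = 125 × 14 = 1750.00, centroid at (84.50, 7.00).
web: A = 22 × 210 = 4620.00, centroid at (11.00, 119.00).
top flange: A = 40 × 18 = 720.00, centroid at (2.00, 233.00).
ΣA = 7090.00 mm², ΣAx_c = 200135.00 mm³, ΣAy_c = 729790.00 mm³.
x_c = 200135.00/7090.00 = 28.23 mm; y_c = 729790.00/7090.00 = 102.93 mm.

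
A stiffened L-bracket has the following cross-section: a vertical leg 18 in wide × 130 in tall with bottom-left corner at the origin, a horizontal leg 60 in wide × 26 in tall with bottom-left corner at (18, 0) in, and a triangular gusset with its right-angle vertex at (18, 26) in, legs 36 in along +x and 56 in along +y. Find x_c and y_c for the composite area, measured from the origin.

vertical leg: A = 18 × 130 = 2340.00, centroid at (9.00, 65.00).
horizontal leg: A = 60 × 26 = 1560.00, centroid at (48.00, 13.00).
gusset: A = ½·36·56 = 1008.00, centroid at (30.00, 44.67).
ΣA = 4908.00 in²
ΣAx_c = (2340.00)(9.00) + (1560.00)(48.00) + (1008.00)(30.00) = 126180.00 in³
ΣAy_c = (2340.00)(65.00) + (1560.00)(13.00) + (1008.00)(44.67) = 217404.00 in³
x_c = 126180.00 / 4908.00 = 25.71 in
y_c = 217404.00 / 4908.00 = 44.30 in

x_c = 25.71 in, y_c = 44.30 in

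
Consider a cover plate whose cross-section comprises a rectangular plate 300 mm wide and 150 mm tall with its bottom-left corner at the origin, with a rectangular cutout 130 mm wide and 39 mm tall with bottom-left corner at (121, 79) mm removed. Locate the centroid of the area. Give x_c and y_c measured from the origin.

x_c = 145.43 mm, y_c = 72.02 mm

plate: A = 300 × 150 = 45000.00, centroid at (150.00, 75.00).
hole: A = −(130 × 39) = -5070.00, centroid at (186.00, 98.50).
ΣA = 39930.00 mm², ΣAx_c = 5806980.00 mm³, ΣAy_c = 2875605.00 mm³.
x_c = 5806980.00/39930.00 = 145.43 mm; y_c = 2875605.00/39930.00 = 72.02 mm.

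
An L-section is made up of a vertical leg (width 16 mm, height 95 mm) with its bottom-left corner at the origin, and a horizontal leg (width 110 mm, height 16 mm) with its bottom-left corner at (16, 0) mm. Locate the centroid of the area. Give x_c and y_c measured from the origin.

x_c = 41.80 mm, y_c = 26.30 mm

Part | A | x̄ᵢ | ȳᵢ | A·x̄ᵢ | A·ȳᵢ
vertical leg | 1520.00 | 8.00 | 47.50 | 12160.00 | 72200.00
horizontal leg | 1760.00 | 71.00 | 8.00 | 124960.00 | 14080.00
Σ | 3280.00 |  |  | 137120.00 | 86280.00
x_c = 137120.00 / 3280.00 = 41.80 mm
y_c = 86280.00 / 3280.00 = 26.30 mm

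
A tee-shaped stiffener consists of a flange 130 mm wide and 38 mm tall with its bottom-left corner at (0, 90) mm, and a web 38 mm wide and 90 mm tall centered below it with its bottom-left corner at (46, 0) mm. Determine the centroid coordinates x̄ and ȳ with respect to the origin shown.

x̄ = 65.00 mm, ȳ = 82.82 mm

Part | A | x̄ᵢ | ȳᵢ | A·x̄ᵢ | A·ȳᵢ
web | 3420.00 | 65.00 | 45.00 | 222300.00 | 153900.00
flange | 4940.00 | 65.00 | 109.00 | 321100.00 | 538460.00
Σ | 8360.00 |  |  | 543400.00 | 692360.00
x̄ = 543400.00 / 8360.00 = 65.00 mm
ȳ = 692360.00 / 8360.00 = 82.82 mm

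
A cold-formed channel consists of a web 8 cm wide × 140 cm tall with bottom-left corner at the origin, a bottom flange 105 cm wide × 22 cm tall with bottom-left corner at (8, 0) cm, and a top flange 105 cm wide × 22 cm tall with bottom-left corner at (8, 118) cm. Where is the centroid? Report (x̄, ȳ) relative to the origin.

x̄ = 49.48 cm, ȳ = 70.00 cm

Part | A | x̄ᵢ | ȳᵢ | A·x̄ᵢ | A·ȳᵢ
web | 1120.00 | 4.00 | 70.00 | 4480.00 | 78400.00
bottom flange | 2310.00 | 60.50 | 11.00 | 139755.00 | 25410.00
top flange | 2310.00 | 60.50 | 129.00 | 139755.00 | 297990.00
Σ | 5740.00 |  |  | 283990.00 | 401800.00
x̄ = 283990.00 / 5740.00 = 49.48 cm
ȳ = 401800.00 / 5740.00 = 70.00 cm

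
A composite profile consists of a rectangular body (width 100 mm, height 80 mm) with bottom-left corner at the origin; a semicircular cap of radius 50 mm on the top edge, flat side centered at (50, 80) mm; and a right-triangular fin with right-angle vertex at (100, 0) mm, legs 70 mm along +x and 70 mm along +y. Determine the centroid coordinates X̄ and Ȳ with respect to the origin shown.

X̄ = 62.50 mm, Ȳ = 53.88 mm

Part | A | x̄ᵢ | ȳᵢ | A·x̄ᵢ | A·ȳᵢ
rectangular body | 8000.00 | 50.00 | 40.00 | 400000.00 | 320000.00
semicircular top | 3926.99 | 50.00 | 101.22 | 196349.54 | 397492.60
triangular fin | 2450.00 | 123.33 | 23.33 | 302166.67 | 57166.67
Σ | 14376.99 |  |  | 898516.21 | 774659.27
X̄ = 898516.21 / 14376.99 = 62.50 mm
Ȳ = 774659.27 / 14376.99 = 53.88 mm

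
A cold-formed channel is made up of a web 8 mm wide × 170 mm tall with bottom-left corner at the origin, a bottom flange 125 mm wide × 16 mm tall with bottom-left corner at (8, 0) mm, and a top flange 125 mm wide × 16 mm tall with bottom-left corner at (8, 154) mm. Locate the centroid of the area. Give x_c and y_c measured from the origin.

x_c = 53.63 mm, y_c = 85.00 mm

web: A = 8 × 170 = 1360.00, centroid at (4.00, 85.00).
bottom flange: A = 125 × 16 = 2000.00, centroid at (70.50, 8.00).
top flange: A = 125 × 16 = 2000.00, centroid at (70.50, 162.00).
ΣA = 5360.00 mm², ΣAx_c = 287440.00 mm³, ΣAy_c = 455600.00 mm³.
x_c = 287440.00/5360.00 = 53.63 mm; y_c = 455600.00/5360.00 = 85.00 mm.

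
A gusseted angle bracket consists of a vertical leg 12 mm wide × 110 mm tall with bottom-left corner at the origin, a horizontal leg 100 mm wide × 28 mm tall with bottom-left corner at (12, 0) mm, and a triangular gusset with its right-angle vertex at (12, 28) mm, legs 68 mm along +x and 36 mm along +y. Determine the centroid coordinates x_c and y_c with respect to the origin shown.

x_c = 41.91 mm, y_c = 30.08 mm

Part | A | x̄ᵢ | ȳᵢ | A·x̄ᵢ | A·ȳᵢ
vertical leg | 1320.00 | 6.00 | 55.00 | 7920.00 | 72600.00
horizontal leg | 2800.00 | 62.00 | 14.00 | 173600.00 | 39200.00
gusset | 1224.00 | 34.67 | 40.00 | 42432.00 | 48960.00
Σ | 5344.00 |  |  | 223952.00 | 160760.00
x_c = 223952.00 / 5344.00 = 41.91 mm
y_c = 160760.00 / 5344.00 = 30.08 mm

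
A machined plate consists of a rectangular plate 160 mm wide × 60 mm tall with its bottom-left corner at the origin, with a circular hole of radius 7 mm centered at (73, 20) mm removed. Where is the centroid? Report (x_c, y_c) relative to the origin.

plate: A = 160 × 60 = 9600.00, centroid at (80.00, 30.00).
hole: A = −π·7² = -153.94, centroid at (73.00, 20.00).
ΣA = 9446.06 mm²
ΣAx_c = (9600.00)(80.00) + (-153.94)(73.00) = 756762.52 mm³
ΣAy_c = (9600.00)(30.00) + (-153.94)(20.00) = 284921.24 mm³
x_c = 756762.52 / 9446.06 = 80.11 mm
y_c = 284921.24 / 9446.06 = 30.16 mm

x_c = 80.11 mm, y_c = 30.16 mm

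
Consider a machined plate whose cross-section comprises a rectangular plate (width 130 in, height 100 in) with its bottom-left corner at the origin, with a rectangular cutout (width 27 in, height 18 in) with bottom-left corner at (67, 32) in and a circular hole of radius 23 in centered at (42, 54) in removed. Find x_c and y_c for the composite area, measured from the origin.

plate: A = 130 × 100 = 13000.00, centroid at (65.00, 50.00).
hole 1: A = −(27 × 18) = -486.00, centroid at (80.50, 41.00).
hole 2: A = −π·23² = -1661.90, centroid at (42.00, 54.00).
ΣA = 10852.10 in², ΣAx_c = 736077.09 in³, ΣAy_c = 540331.26 in³.
x_c = 736077.09/10852.10 = 67.83 in; y_c = 540331.26/10852.10 = 49.79 in.

x_c = 67.83 in, y_c = 49.79 in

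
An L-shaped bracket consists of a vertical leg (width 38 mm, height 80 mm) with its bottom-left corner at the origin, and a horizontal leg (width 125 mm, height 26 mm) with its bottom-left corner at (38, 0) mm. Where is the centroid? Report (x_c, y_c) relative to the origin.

vertical leg: A = 38 × 80 = 3040.00, centroid at (19.00, 40.00).
horizontal leg: A = 125 × 26 = 3250.00, centroid at (100.50, 13.00).
ΣA = 6290.00 mm², ΣAx_c = 384385.00 mm³, ΣAy_c = 163850.00 mm³.
x_c = 384385.00/6290.00 = 61.11 mm; y_c = 163850.00/6290.00 = 26.05 mm.

x_c = 61.11 mm, y_c = 26.05 mm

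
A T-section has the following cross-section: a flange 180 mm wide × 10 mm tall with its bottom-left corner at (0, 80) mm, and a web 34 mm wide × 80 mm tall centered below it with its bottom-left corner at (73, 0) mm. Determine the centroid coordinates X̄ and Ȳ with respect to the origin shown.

web: A = 34 × 80 = 2720.00, centroid at (90.00, 40.00).
flange: A = 180 × 10 = 1800.00, centroid at (90.00, 85.00).
ΣA = 4520.00 mm²
ΣAX̄ = (2720.00)(90.00) + (1800.00)(90.00) = 406800.00 mm³
ΣAȲ = (2720.00)(40.00) + (1800.00)(85.00) = 261800.00 mm³
X̄ = 406800.00 / 4520.00 = 90.00 mm
Ȳ = 261800.00 / 4520.00 = 57.92 mm

X̄ = 90.00 mm, Ȳ = 57.92 mm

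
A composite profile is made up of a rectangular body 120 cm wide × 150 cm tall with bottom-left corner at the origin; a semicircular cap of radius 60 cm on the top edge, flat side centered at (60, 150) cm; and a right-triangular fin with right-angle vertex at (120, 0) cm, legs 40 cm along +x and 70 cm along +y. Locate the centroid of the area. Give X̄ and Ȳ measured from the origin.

rectangular body: A = 120 × 150 = 18000.00, centroid at (60.00, 75.00).
semicircular top: A = ½π·60² = 5654.87, centroid at (60.00, 175.46).
triangular fin: A = ½·40·70 = 1400.00, centroid at (133.33, 23.33).
ΣA = 25054.87 cm²
ΣAX̄ = (18000.00)(60.00) + (5654.87)(60.00) + (1400.00)(133.33) = 1605958.67 cm³
ΣAȲ = (18000.00)(75.00) + (5654.87)(175.46) + (1400.00)(23.33) = 2374896.68 cm³
X̄ = 1605958.67 / 25054.87 = 64.10 cm
Ȳ = 2374896.68 / 25054.87 = 94.79 cm

X̄ = 64.10 cm, Ȳ = 94.79 cm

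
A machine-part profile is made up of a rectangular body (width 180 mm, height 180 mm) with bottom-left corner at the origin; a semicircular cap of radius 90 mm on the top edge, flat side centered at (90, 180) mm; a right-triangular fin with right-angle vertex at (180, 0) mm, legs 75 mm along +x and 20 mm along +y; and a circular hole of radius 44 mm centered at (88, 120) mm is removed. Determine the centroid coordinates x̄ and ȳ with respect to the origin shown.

Part | A | x̄ᵢ | ȳᵢ | A·x̄ᵢ | A·ȳᵢ
rectangular body | 32400.00 | 90.00 | 90.00 | 2916000.00 | 2916000.00
semicircular top | 12723.45 | 90.00 | 218.20 | 1145110.52 | 2776221.04
triangular fin | 750.00 | 205.00 | 6.67 | 153750.00 | 5000.00
hole | -6082.12 | 88.00 | 120.00 | -535226.86 | -729854.81
Σ | 39791.33 |  |  | 3679633.67 | 4967366.24
x̄ = 3679633.67 / 39791.33 = 92.47 mm
ȳ = 4967366.24 / 39791.33 = 124.84 mm

x̄ = 92.47 mm, ȳ = 124.84 mm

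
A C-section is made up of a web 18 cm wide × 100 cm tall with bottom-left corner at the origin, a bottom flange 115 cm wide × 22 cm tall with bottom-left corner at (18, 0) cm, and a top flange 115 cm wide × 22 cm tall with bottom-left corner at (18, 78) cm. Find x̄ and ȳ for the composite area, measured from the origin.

web: A = 18 × 100 = 1800.00, centroid at (9.00, 50.00).
bottom flange: A = 115 × 22 = 2530.00, centroid at (75.50, 11.00).
top flange: A = 115 × 22 = 2530.00, centroid at (75.50, 89.00).
ΣA = 6860.00 cm², ΣAx̄ = 398230.00 cm³, ΣAȳ = 343000.00 cm³.
x̄ = 398230.00/6860.00 = 58.05 cm; ȳ = 343000.00/6860.00 = 50.00 cm.

x̄ = 58.05 cm, ȳ = 50.00 cm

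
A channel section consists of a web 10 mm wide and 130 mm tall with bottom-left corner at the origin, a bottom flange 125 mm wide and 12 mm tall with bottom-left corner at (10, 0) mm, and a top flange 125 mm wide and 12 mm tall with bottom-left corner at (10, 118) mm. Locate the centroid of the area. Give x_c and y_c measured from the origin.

web: A = 10 × 130 = 1300.00, centroid at (5.00, 65.00).
bottom flange: A = 125 × 12 = 1500.00, centroid at (72.50, 6.00).
top flange: A = 125 × 12 = 1500.00, centroid at (72.50, 124.00).
ΣA = 4300.00 mm², ΣAx_c = 224000.00 mm³, ΣAy_c = 279500.00 mm³.
x_c = 224000.00/4300.00 = 52.09 mm; y_c = 279500.00/4300.00 = 65.00 mm.

x_c = 52.09 mm, y_c = 65.00 mm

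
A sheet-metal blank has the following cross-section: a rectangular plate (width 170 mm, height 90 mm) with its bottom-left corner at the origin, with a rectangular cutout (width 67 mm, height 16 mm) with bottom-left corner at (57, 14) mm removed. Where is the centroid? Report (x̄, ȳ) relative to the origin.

x̄ = 84.59 mm, ȳ = 46.73 mm

plate: A = 170 × 90 = 15300.00, centroid at (85.00, 45.00).
hole: A = −(67 × 16) = -1072.00, centroid at (90.50, 22.00).
ΣA = 14228.00 mm²
ΣAx̄ = (15300.00)(85.00) + (-1072.00)(90.50) = 1203484.00 mm³
ΣAȳ = (15300.00)(45.00) + (-1072.00)(22.00) = 664916.00 mm³
x̄ = 1203484.00 / 14228.00 = 84.59 mm
ȳ = 664916.00 / 14228.00 = 46.73 mm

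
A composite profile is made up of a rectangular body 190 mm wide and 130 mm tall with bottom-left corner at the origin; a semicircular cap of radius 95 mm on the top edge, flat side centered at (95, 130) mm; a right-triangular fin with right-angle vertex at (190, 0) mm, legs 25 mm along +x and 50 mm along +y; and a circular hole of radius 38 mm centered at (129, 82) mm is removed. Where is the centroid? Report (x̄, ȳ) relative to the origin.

x̄ = 92.44 mm, ȳ = 104.63 mm

rectangular body: A = 190 × 130 = 24700.00, centroid at (95.00, 65.00).
semicircular top: A = ½π·95² = 14176.44, centroid at (95.00, 170.32).
triangular fin: A = ½·25·50 = 625.00, centroid at (198.33, 16.67).
hole: A = −π·38² = -4536.46, centroid at (129.00, 82.00).
ΣA = 34964.98 mm², ΣAx̄ = 3232016.52 mm³, ΣAȳ = 3658447.09 mm³.
x̄ = 3232016.52/34964.98 = 92.44 mm; ȳ = 3658447.09/34964.98 = 104.63 mm.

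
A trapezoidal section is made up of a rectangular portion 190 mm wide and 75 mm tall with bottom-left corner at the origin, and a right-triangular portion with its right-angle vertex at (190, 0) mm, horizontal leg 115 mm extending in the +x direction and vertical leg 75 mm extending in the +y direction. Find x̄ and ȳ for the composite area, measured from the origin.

Part | A | x̄ᵢ | ȳᵢ | A·x̄ᵢ | A·ȳᵢ
rectangular portion | 14250.00 | 95.00 | 37.50 | 1353750.00 | 534375.00
triangular portion | 4312.50 | 228.33 | 25.00 | 984687.50 | 107812.50
Σ | 18562.50 |  |  | 2338437.50 | 642187.50
x̄ = 2338437.50 / 18562.50 = 125.98 mm
ȳ = 642187.50 / 18562.50 = 34.60 mm

x̄ = 125.98 mm, ȳ = 34.60 mm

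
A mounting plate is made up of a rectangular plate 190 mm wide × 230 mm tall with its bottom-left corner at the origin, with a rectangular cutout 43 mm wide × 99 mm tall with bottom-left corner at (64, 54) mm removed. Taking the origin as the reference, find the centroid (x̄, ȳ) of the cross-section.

plate: A = 190 × 230 = 43700.00, centroid at (95.00, 115.00).
hole: A = −(43 × 99) = -4257.00, centroid at (85.50, 103.50).
ΣA = 39443.00 mm²
ΣAx̄ = (43700.00)(95.00) + (-4257.00)(85.50) = 3787526.50 mm³
ΣAȳ = (43700.00)(115.00) + (-4257.00)(103.50) = 4584900.50 mm³
x̄ = 3787526.50 / 39443.00 = 96.03 mm
ȳ = 4584900.50 / 39443.00 = 116.24 mm

x̄ = 96.03 mm, ȳ = 116.24 mm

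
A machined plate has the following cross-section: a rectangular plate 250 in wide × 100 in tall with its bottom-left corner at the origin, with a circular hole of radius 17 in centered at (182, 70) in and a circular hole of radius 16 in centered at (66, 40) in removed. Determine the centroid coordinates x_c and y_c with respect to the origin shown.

Part | A | x̄ᵢ | ȳᵢ | A·x̄ᵢ | A·ȳᵢ
plate | 25000.00 | 125.00 | 50.00 | 3125000.00 | 1250000.00
hole 1 | -907.92 | 182.00 | 70.00 | -165241.49 | -63554.42
hole 2 | -804.25 | 66.00 | 40.00 | -53080.35 | -32169.91
Σ | 23287.83 |  |  | 2906678.16 | 1154275.67
x_c = 2906678.16 / 23287.83 = 124.82 in
y_c = 1154275.67 / 23287.83 = 49.57 in

x_c = 124.82 in, y_c = 49.57 in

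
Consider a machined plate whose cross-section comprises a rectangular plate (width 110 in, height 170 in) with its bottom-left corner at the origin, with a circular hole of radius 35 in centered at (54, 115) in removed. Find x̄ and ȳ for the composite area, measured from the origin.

x̄ = 55.26 in, ȳ = 77.23 in

plate: A = 110 × 170 = 18700.00, centroid at (55.00, 85.00).
hole: A = −π·35² = -3848.45, centroid at (54.00, 115.00).
ΣA = 14851.55 in², ΣAx̄ = 820683.65 in³, ΣAȳ = 1146928.13 in³.
x̄ = 820683.65/14851.55 = 55.26 in; ȳ = 1146928.13/14851.55 = 77.23 in.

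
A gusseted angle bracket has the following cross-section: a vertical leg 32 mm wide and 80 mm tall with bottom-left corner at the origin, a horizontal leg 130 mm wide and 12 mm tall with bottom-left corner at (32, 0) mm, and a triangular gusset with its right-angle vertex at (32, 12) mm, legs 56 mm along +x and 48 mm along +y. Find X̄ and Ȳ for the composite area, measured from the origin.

vertical leg: A = 32 × 80 = 2560.00, centroid at (16.00, 40.00).
horizontal leg: A = 130 × 12 = 1560.00, centroid at (97.00, 6.00).
gusset: A = ½·56·48 = 1344.00, centroid at (50.67, 28.00).
ΣA = 5464.00 mm², ΣAX̄ = 260376.00 mm³, ΣAȲ = 149392.00 mm³.
X̄ = 260376.00/5464.00 = 47.65 mm; Ȳ = 149392.00/5464.00 = 27.34 mm.

X̄ = 47.65 mm, Ȳ = 27.34 mm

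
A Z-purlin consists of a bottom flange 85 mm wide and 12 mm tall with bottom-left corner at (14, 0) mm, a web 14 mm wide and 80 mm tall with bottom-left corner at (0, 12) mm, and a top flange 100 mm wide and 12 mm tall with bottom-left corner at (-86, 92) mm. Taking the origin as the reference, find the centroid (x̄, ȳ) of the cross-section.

x̄ = 6.67 mm, ȳ = 54.48 mm

bottom flange: A = 85 × 12 = 1020.00, centroid at (56.50, 6.00).
web: A = 14 × 80 = 1120.00, centroid at (7.00, 52.00).
top flange: A = 100 × 12 = 1200.00, centroid at (-36.00, 98.00).
ΣA = 3340.00 mm²
ΣAx̄ = (1020.00)(56.50) + (1120.00)(7.00) + (1200.00)(-36.00) = 22270.00 mm³
ΣAȳ = (1020.00)(6.00) + (1120.00)(52.00) + (1200.00)(98.00) = 181960.00 mm³
x̄ = 22270.00 / 3340.00 = 6.67 mm
ȳ = 181960.00 / 3340.00 = 54.48 mm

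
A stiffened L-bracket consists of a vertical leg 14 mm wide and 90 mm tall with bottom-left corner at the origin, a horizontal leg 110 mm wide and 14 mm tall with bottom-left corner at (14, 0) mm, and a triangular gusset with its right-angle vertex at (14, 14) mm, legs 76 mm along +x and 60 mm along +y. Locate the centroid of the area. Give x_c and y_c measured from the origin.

x_c = 40.31 mm, y_c = 28.54 mm

vertical leg: A = 14 × 90 = 1260.00, centroid at (7.00, 45.00).
horizontal leg: A = 110 × 14 = 1540.00, centroid at (69.00, 7.00).
gusset: A = ½·76·60 = 2280.00, centroid at (39.33, 34.00).
ΣA = 5080.00 mm²
ΣAx_c = (1260.00)(7.00) + (1540.00)(69.00) + (2280.00)(39.33) = 204760.00 mm³
ΣAy_c = (1260.00)(45.00) + (1540.00)(7.00) + (2280.00)(34.00) = 145000.00 mm³
x_c = 204760.00 / 5080.00 = 40.31 mm
y_c = 145000.00 / 5080.00 = 28.54 mm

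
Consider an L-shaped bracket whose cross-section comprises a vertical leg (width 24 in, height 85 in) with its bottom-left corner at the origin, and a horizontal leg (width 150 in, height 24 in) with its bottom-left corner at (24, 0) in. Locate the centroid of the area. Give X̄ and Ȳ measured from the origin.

vertical leg: A = 24 × 85 = 2040.00, centroid at (12.00, 42.50).
horizontal leg: A = 150 × 24 = 3600.00, centroid at (99.00, 12.00).
ΣA = 5640.00 in², ΣAX̄ = 380880.00 in³, ΣAȲ = 129900.00 in³.
X̄ = 380880.00/5640.00 = 67.53 in; Ȳ = 129900.00/5640.00 = 23.03 in.

X̄ = 67.53 in, Ȳ = 23.03 in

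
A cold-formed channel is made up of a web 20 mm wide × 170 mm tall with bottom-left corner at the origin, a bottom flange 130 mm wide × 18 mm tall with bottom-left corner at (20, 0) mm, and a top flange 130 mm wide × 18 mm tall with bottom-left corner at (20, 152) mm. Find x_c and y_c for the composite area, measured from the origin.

web: A = 20 × 170 = 3400.00, centroid at (10.00, 85.00).
bottom flange: A = 130 × 18 = 2340.00, centroid at (85.00, 9.00).
top flange: A = 130 × 18 = 2340.00, centroid at (85.00, 161.00).
ΣA = 8080.00 mm²
ΣAx_c = (3400.00)(10.00) + (2340.00)(85.00) + (2340.00)(85.00) = 431800.00 mm³
ΣAy_c = (3400.00)(85.00) + (2340.00)(9.00) + (2340.00)(161.00) = 686800.00 mm³
x_c = 431800.00 / 8080.00 = 53.44 mm
y_c = 686800.00 / 8080.00 = 85.00 mm

x_c = 53.44 mm, y_c = 85.00 mm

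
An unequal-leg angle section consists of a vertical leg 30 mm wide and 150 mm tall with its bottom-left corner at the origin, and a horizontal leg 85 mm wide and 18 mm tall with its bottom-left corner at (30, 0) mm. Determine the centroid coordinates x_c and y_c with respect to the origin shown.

vertical leg: A = 30 × 150 = 4500.00, centroid at (15.00, 75.00).
horizontal leg: A = 85 × 18 = 1530.00, centroid at (72.50, 9.00).
ΣA = 6030.00 mm²
ΣAx_c = (4500.00)(15.00) + (1530.00)(72.50) = 178425.00 mm³
ΣAy_c = (4500.00)(75.00) + (1530.00)(9.00) = 351270.00 mm³
x_c = 178425.00 / 6030.00 = 29.59 mm
y_c = 351270.00 / 6030.00 = 58.25 mm

x_c = 29.59 mm, y_c = 58.25 mm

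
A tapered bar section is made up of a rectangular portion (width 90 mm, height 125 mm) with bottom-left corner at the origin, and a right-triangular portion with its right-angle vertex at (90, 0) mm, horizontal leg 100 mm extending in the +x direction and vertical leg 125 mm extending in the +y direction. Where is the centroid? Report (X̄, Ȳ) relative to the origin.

rectangular portion: A = 90 × 125 = 11250.00, centroid at (45.00, 62.50).
triangular portion: A = ½·100·125 = 6250.00, centroid at (123.33, 41.67).
ΣA = 17500.00 mm², ΣAX̄ = 1277083.33 mm³, ΣAȲ = 963541.67 mm³.
X̄ = 1277083.33/17500.00 = 72.98 mm; Ȳ = 963541.67/17500.00 = 55.06 mm.

X̄ = 72.98 mm, Ȳ = 55.06 mm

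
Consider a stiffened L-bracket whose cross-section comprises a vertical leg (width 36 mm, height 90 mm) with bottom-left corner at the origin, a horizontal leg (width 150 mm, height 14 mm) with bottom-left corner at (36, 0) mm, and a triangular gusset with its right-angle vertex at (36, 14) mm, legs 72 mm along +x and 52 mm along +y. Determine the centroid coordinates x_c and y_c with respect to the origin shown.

Part | A | x̄ᵢ | ȳᵢ | A·x̄ᵢ | A·ȳᵢ
vertical leg | 3240.00 | 18.00 | 45.00 | 58320.00 | 145800.00
horizontal leg | 2100.00 | 111.00 | 7.00 | 233100.00 | 14700.00
gusset | 1872.00 | 60.00 | 31.33 | 112320.00 | 58656.00
Σ | 7212.00 |  |  | 403740.00 | 219156.00
x_c = 403740.00 / 7212.00 = 55.98 mm
y_c = 219156.00 / 7212.00 = 30.39 mm

x_c = 55.98 mm, y_c = 30.39 mm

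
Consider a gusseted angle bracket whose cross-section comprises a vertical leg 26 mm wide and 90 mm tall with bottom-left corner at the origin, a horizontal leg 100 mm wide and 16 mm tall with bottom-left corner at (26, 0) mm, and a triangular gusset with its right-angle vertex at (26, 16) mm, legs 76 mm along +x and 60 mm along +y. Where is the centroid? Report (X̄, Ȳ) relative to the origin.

vertical leg: A = 26 × 90 = 2340.00, centroid at (13.00, 45.00).
horizontal leg: A = 100 × 16 = 1600.00, centroid at (76.00, 8.00).
gusset: A = ½·76·60 = 2280.00, centroid at (51.33, 36.00).
ΣA = 6220.00 mm², ΣAX̄ = 269060.00 mm³, ΣAȲ = 200180.00 mm³.
X̄ = 269060.00/6220.00 = 43.26 mm; Ȳ = 200180.00/6220.00 = 32.18 mm.

X̄ = 43.26 mm, Ȳ = 32.18 mm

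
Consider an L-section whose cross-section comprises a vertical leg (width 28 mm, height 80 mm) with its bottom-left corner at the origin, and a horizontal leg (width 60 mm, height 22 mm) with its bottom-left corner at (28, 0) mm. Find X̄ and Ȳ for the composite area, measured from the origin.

vertical leg: A = 28 × 80 = 2240.00, centroid at (14.00, 40.00).
horizontal leg: A = 60 × 22 = 1320.00, centroid at (58.00, 11.00).
ΣA = 3560.00 mm², ΣAX̄ = 107920.00 mm³, ΣAȲ = 104120.00 mm³.
X̄ = 107920.00/3560.00 = 30.31 mm; Ȳ = 104120.00/3560.00 = 29.25 mm.

X̄ = 30.31 mm, Ȳ = 29.25 mm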